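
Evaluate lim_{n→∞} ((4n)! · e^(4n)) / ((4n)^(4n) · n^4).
lim = 0

Stirling: (4n)! ~ sqrt(2π·4n) · (4n/e)^(4n). Hence
  (4n)! · e^(4n) / (4n)^(4n) ~ sqrt(2π·4n).
Dividing by n^4: sqrt(2π·4n) / n^4 = sqrt(2π·4) · n^((1−8)/2), so the expression behaves like sqrt(2π·4) · n^((1−8)/2) → 0.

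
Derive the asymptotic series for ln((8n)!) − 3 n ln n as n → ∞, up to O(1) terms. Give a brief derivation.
ln((8n)!) − 3 n ln n = 5 n ln n + 8(ln 8 − 1) n + (1/2) ln(2π·8n) + O(1/n)

Stirling: ln((8n)!) = 8n ln(8n) − 8n + (1/2) ln(2π·8n) + O(1/n).
Expand 8n ln(8n) = 8n (ln n + ln 8) = 8n ln n + 8n ln 8.
Subtract 3n ln n: leading term is (8 − 3) n ln n = 5 n ln n. The next term is 8n ln 8 − 8n = 8(ln 8 − 1) n. Then the (1/2) ln(2π·8n) correction.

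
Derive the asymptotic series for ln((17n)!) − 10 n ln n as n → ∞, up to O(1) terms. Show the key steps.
ln((17n)!) − 10 n ln n = 7 n ln n + 17(ln 17 − 1) n + (1/2) ln(2π·17n) + O(1/n)

Stirling: ln((17n)!) = 17n ln(17n) − 17n + (1/2) ln(2π·17n) + O(1/n).
Expand 17n ln(17n) = 17n (ln n + ln 17) = 17n ln n + 17n ln 17.
Subtract 10n ln n: leading term is (17 − 10) n ln n = 7 n ln n. The next term is 17n ln 17 − 17n = 17(ln 17 − 1) n. Then the (1/2) ln(2π·17n) correction.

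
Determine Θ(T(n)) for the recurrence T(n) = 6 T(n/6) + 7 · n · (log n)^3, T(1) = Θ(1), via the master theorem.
T(n) = Θ(n · (log n)^4)

Here log_6 6 = 1 and f(n) = 7 · n · (log n)^3 = Θ(n^(log_6 6) · (log n)^3). This is the extended Case 2 of the master theorem (f matches the critical exponent up to log factors), giving T(n) = Θ(n^(log_6 6) · (log n)^(3+1)) = Θ(n · (log n)^4).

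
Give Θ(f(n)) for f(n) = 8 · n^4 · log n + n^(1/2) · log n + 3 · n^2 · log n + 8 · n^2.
f(n) ∈ Θ(n^4 · log n)

Compare the terms by growth order. For large n, n^a · (log n)^b dominates n^a' · (log n)^b' iff a > a', or (a = a' and b > b'). Ranking the 4 terms shows the dominant one is 8 · n^4 · log n. Hence f(n) ∈ Θ(n^4 · log n).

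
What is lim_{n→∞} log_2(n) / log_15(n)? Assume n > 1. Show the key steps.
lim = ln(15) / ln(2) = log_2(15)

Change of base: log_2(n) = ln n / ln 2 and log_15(n) = ln n / ln 15. The ratio is (ln n / ln 2) · (ln 15 / ln n) = ln 15 / ln 2, a constant independent of n. So the limit is ln 15 / ln 2 = log_2(15).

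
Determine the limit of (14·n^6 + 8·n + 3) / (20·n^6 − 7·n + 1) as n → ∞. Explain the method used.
lim = 14/20 = 7/10

For large n the leading n^6 terms dominate both numerator and denominator. Dividing top and bottom by n^6, every other term tends to 0, leaving 14/20 = 7/10.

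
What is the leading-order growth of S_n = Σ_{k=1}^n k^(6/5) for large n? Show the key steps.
S_n ~ (5/11) · n^(11/5)

Integral comparison: Σ_{k=1}^n k^(6/5) = ∫_0^n x^(6/5) dx + O(n^(6/5)). The integral is n^(1 + 6/5) / (1 + 6/5) = n^((6+5)/5) / ((6+5)/5) = (5/11) · n^(11/5).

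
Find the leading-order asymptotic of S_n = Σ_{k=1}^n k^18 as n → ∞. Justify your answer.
S_n ~ n^19 / 19

By integral comparison (Euler-Maclaurin), Σ_{k=1}^n k^18 = ∫_0^n x^18 dx + O(n^18) = n^19/19 + O(n^18). (Equivalently, Faulhaber's formula gives the same leading term.)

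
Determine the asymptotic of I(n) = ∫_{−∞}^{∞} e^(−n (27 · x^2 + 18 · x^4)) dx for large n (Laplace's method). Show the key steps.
I(n) ~ sqrt(π/(27n))

φ(x) = 27 · x^2 + 18 · x^4 has its unique global minimum at x* = 0 (since φ'(x) = 54x + 72x^3 = 0 only at x = 0 for real x with both coefficients positive, and φ → ∞ as |x| → ∞). At x* = 0, φ(0) = 0 and φ''(0) = 54. Laplace's method then gives
  I(n) ~ sqrt(2π / (n · φ''(0))) · e^(−n φ(0)) = sqrt(2π / (54n)) = sqrt(π/(27n)).
The 18 · x^4 term contributes only at subleading order (an O(1/n) relative correction).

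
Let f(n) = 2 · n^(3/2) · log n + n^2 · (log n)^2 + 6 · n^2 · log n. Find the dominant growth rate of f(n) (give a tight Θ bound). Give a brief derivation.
f(n) ∈ Θ(n^2 · (log n)^2)

Compare the terms by growth order. For large n, n^a · (log n)^b dominates n^a' · (log n)^b' iff a > a', or (a = a' and b > b'). Ranking the 3 terms shows the dominant one is n^2 · (log n)^2. Hence f(n) ∈ Θ(n^2 · (log n)^2).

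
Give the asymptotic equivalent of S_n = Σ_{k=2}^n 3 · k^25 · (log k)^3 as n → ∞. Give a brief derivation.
S_n ~ 3 · n^26 · (log n)^3 / 26

By integral comparison, S_n = ∫_1^n 3 · x^25 · (log x)^3 dx + O(n^25 · (log n)^3). For the integral, the leading term of ∫_1^n x^25 (log x)^3 dx is n^26/26 · (log n)^3 (by repeated integration by parts; each step lowers the log-exponent and produces a relatively O(1/log n) correction). Hence S_n ~ 3 · n^26 · (log n)^3 / 26.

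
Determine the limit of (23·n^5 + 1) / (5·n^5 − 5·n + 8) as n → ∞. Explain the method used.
lim = 23/5

For large n the leading n^5 terms dominate both numerator and denominator. Dividing top and bottom by n^5, every other term tends to 0, leaving 23/5.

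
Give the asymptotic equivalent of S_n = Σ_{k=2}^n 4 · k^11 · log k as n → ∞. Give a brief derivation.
S_n ~ n^12 log n / 3 − n^12 / 36

By integral comparison, S_n = ∫_1^n 4 · x^11 · log x dx + O(n^11 · log n). For the integral, ∫ x^11 log x dx = n^12 log n / 12 − n^12/144 (integration by parts). Hence S_n ~ n^12 log n / 3 − n^12 / 36.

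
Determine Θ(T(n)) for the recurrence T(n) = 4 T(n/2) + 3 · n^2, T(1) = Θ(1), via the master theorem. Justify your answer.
T(n) = Θ(n^2 log n)

log_2 4 = 2, and f(n) = 3 · n^2 = Θ(n^(log_2 4)). This is Case 2 of the master theorem: T(n) = Θ(f(n) · log n) = Θ(n^2 log n).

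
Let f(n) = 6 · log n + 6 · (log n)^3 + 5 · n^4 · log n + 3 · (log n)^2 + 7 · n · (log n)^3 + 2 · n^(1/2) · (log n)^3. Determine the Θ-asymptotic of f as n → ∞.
f(n) ∈ Θ(n^4 · log n)

Compare the terms by growth order. For large n, n^a · (log n)^b dominates n^a' · (log n)^b' iff a > a', or (a = a' and b > b'). Ranking the 6 terms shows the dominant one is 5 · n^4 · log n. Hence f(n) ∈ Θ(n^4 · log n).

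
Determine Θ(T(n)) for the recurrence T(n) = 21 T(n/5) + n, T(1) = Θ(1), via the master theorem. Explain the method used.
T(n) = Θ(n^(log_5 21))

Master theorem: compare f(n) = n to n^(log_5 21) where log_5 21 ≈ 1.892. Since 1 < log_5 21, we have f(n) = O(n^(log_5 21 − ε)) for some ε > 0 — Case 1. Hence T(n) = Θ(n^(log_5 21)).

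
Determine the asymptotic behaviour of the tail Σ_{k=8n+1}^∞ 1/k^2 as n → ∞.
Σ_{k>8n} 1/k^2 ~ 1/(1 · (8n))

Compare to the integral: ∫_{8n}^∞ x^(−2) dx = [−x^(−1)/1]_{8n}^∞ = 1/((2−1)·(8n)). Euler-Maclaurin then gives
  Σ_{k>8n} 1/k^2 = ∫_{8n}^∞ dx/x^2 − 1/(2·(8n)^2) + O(1/(8n)^3).
(Equivalently this is ζ(2) − Σ_{k≤8n} 1/k^2.)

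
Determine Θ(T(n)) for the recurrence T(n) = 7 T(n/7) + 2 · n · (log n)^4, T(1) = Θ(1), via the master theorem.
T(n) = Θ(n · (log n)^5)

Here log_7 7 = 1 and f(n) = 2 · n · (log n)^4 = Θ(n^(log_7 7) · (log n)^4). This is the extended Case 2 of the master theorem (f matches the critical exponent up to log factors), giving T(n) = Θ(n^(log_7 7) · (log n)^(4+1)) = Θ(n · (log n)^5).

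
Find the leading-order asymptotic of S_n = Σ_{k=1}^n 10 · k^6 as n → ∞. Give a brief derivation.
S_n ~ 10 · n^7 / 7

By integral comparison (Euler-Maclaurin), Σ_{k=1}^n 10 · k^6 = 10 · ∫_0^n x^6 dx + O(n^6) = 10 · n^7/7 + O(n^6). (Equivalently, Faulhaber's formula gives the same leading term.)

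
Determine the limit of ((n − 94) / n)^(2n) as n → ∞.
lim = e^(−188)

Rewrite as (1 − 94/n)^(2n). By the standard limit (1 + x/n)^n → e^x, we have (1 − 94/n)^n → e^(−94), and raising to the 2nd power gives e^(−188).
More precisely, ln[(1 − 94/n)^(2n)] = 2n · ln(1 − 94/n) = 2n · (-94/n + O(1/n^2)) = -188 + O(1/n) → -188.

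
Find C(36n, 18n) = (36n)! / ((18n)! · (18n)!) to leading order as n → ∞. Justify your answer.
C(36n, 18n) ~ (4)^(18n) · sqrt(1/(π·18n))

Write N = 18n. Apply Stirling to each factorial:
  (2N)! ~ sqrt(2π·2N) · (2N/e)^(2N),
  N! ~ sqrt(2π N) · (N/e)^N,
  (1N)! ~ sqrt(2π·1N) · (1N/e)^(1N).
The exponential factors combine to (2N)^(2N) / (N^N · (1N)^(1N)) = 2^(2N)/1^(1N) = (2^2/1^1)^N = (4)^N.
The square-root prefactors combine to sqrt(2π·2N) / (sqrt(2π N)·sqrt(2π·1N)) = sqrt(2 / (2π·1·N)) = sqrt(1/(π·18n)).
Substituting N = 18n: C(36n, 18n) ~ (4)^(18n) · sqrt(1/(π·18n)).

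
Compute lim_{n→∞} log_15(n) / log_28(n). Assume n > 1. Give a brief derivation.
lim = ln(28) / ln(15) = log_15(28)

Change of base: log_15(n) = ln n / ln 15 and log_28(n) = ln n / ln 28. The ratio is (ln n / ln 15) · (ln 28 / ln n) = ln 28 / ln 15, a constant independent of n. So the limit is ln 28 / ln 15 = log_15(28).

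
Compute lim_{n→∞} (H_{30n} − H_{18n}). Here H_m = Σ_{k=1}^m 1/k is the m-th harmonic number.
lim = ln(30/18) = ln(5/3)

Euler-Maclaurin gives H_m = ln m + γ + 1/(2m) + O(1/m^2). The γ and O(1/m) terms cancel in the difference:
  H_{30n} − H_{18n} = ln(30n) − ln(18n) + O(1/n) = ln(30/18) + O(1/n).
Hence the limit is ln(30/18) = ln(5/3).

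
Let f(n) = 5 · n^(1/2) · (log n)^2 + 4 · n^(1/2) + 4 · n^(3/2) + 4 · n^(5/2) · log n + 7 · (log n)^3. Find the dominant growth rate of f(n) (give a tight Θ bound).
f(n) ∈ Θ(n^(5/2) · log n)

Compare the terms by growth order. For large n, n^a · (log n)^b dominates n^a' · (log n)^b' iff a > a', or (a = a' and b > b'). Ranking the 5 terms shows the dominant one is 4 · n^(5/2) · log n. Hence f(n) ∈ Θ(n^(5/2) · log n).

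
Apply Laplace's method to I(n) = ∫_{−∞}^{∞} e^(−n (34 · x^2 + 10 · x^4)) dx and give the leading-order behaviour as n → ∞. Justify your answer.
I(n) ~ sqrt(π/(34n))

φ(x) = 34 · x^2 + 10 · x^4 has its unique global minimum at x* = 0 (since φ'(x) = 68x + 40x^3 = 0 only at x = 0 for real x with both coefficients positive, and φ → ∞ as |x| → ∞). At x* = 0, φ(0) = 0 and φ''(0) = 68. Laplace's method then gives
  I(n) ~ sqrt(2π / (n · φ''(0))) · e^(−n φ(0)) = sqrt(2π / (68n)) = sqrt(π/(34n)).
The 10 · x^4 term contributes only at subleading order (an O(1/n) relative correction).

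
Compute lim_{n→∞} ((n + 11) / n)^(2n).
lim = e^22

Rewrite as (1 + 11/n)^(2n). By the standard limit (1 + x/n)^n → e^x, we have (1 + 11/n)^n → e^11, and raising to the 2nd power gives e^22.
More precisely, ln[(1 + 11/n)^(2n)] = 2n · ln(1 + 11/n) = 2n · (11/n + O(1/n^2)) = 22 + O(1/n) → 22.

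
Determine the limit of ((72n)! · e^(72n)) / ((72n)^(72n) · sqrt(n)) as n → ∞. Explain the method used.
lim = sqrt(2π·72)

Stirling: (72n)! ~ sqrt(2π·72n) · (72n/e)^(72n). Hence
  (72n)! · e^(72n) / (72n)^(72n) ~ sqrt(2π·72n).
Dividing by sqrt(n): sqrt(2π·72n) / sqrt(n) = sqrt(2π·72) · n^((1−1)/2), so the limit is sqrt(2π·72).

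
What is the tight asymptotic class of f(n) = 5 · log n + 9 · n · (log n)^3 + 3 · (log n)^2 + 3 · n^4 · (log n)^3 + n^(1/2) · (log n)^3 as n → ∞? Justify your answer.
f(n) ∈ Θ(n^4 · (log n)^3)

Compare the terms by growth order. For large n, n^a · (log n)^b dominates n^a' · (log n)^b' iff a > a', or (a = a' and b > b'). Ranking the 5 terms shows the dominant one is 3 · n^4 · (log n)^3. Hence f(n) ∈ Θ(n^4 · (log n)^3).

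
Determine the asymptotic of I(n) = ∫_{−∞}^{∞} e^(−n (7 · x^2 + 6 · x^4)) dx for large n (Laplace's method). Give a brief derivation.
I(n) ~ sqrt(π/(7n))

φ(x) = 7 · x^2 + 6 · x^4 has its unique global minimum at x* = 0 (since φ'(x) = 14x + 24x^3 = 0 only at x = 0 for real x with both coefficients positive, and φ → ∞ as |x| → ∞). At x* = 0, φ(0) = 0 and φ''(0) = 14. Laplace's method then gives
  I(n) ~ sqrt(2π / (n · φ''(0))) · e^(−n φ(0)) = sqrt(2π / (14n)) = sqrt(π/(7n)).
The 6 · x^4 term contributes only at subleading order (an O(1/n) relative correction).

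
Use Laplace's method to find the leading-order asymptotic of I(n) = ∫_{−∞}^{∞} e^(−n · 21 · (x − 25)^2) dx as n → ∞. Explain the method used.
I(n) = sqrt(π/(21n))

Here φ(x) = 21 · (x − 25)^2 has its unique minimum at x* = 25 with φ(x*) = 0 and φ''(x*) = 42. Laplace's method gives
  I(n) ~ e^(−n φ(x*)) · sqrt(2π / (n · φ''(x*))) = sqrt(2π / (42n)) = sqrt(π/(21n)).
This is exact: substituting u = (x − 25)·sqrt(21n) gives I(n) = (1/sqrt(21n)) ∫_{−∞}^{∞} e^(−u^2) du = sqrt(π/(21n)).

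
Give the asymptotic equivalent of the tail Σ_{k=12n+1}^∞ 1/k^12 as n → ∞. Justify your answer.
Σ_{k>12n} 1/k^12 ~ 1/(11 · (12n)^11)

Compare to the integral: ∫_{12n}^∞ x^(−12) dx = [−x^(−11)/11]_{12n}^∞ = 1/((12−1)·(12n)^11). Euler-Maclaurin then gives
  Σ_{k>12n} 1/k^12 = ∫_{12n}^∞ dx/x^12 − 1/(2·(12n)^12) + O(1/(12n)^13).
(Equivalently this is ζ(12) − Σ_{k≤12n} 1/k^12.)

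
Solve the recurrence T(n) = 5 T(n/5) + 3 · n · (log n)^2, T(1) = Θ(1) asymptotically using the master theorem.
T(n) = Θ(n · (log n)^3)

Here log_5 5 = 1 and f(n) = 3 · n · (log n)^2 = Θ(n^(log_5 5) · (log n)^2). This is the extended Case 2 of the master theorem (f matches the critical exponent up to log factors), giving T(n) = Θ(n^(log_5 5) · (log n)^(2+1)) = Θ(n · (log n)^3).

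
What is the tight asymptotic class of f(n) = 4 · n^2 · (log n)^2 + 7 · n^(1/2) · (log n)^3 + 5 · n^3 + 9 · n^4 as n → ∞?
f(n) ∈ Θ(n^4)

Compare the terms by growth order. For large n, n^a · (log n)^b dominates n^a' · (log n)^b' iff a > a', or (a = a' and b > b'). Ranking the 4 terms shows the dominant one is 9 · n^4. Hence f(n) ∈ Θ(n^4).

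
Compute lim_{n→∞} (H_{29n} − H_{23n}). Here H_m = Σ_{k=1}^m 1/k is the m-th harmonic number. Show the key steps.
lim = ln(29/23)

Euler-Maclaurin gives H_m = ln m + γ + 1/(2m) + O(1/m^2). The γ and O(1/m) terms cancel in the difference:
  H_{29n} − H_{23n} = ln(29n) − ln(23n) + O(1/n) = ln(29/23) + O(1/n).
Hence the limit is ln(29/23).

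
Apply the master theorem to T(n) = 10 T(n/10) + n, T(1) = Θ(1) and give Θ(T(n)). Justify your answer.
T(n) = Θ(n log n)

log_10 10 = 1, and f(n) = n = Θ(n^(log_10 10)). This is Case 2 of the master theorem: T(n) = Θ(f(n) · log n) = Θ(n log n).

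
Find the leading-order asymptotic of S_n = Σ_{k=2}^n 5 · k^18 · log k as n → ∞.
S_n ~ 5 · n^19 log n / 19 − 5 · n^19 / 361

By integral comparison, S_n = ∫_1^n 5 · x^18 · log x dx + O(n^18 · log n). For the integral, ∫ x^18 log x dx = n^19 log n / 19 − n^19/361 (integration by parts). Hence S_n ~ 5 · n^19 log n / 19 − 5 · n^19 / 361.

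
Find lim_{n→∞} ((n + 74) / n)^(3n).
lim = e^222

Rewrite as (1 + 74/n)^(3n). By the standard limit (1 + x/n)^n → e^x, we have (1 + 74/n)^n → e^74, and raising to the 3rd power gives e^222.
More precisely, ln[(1 + 74/n)^(3n)] = 3n · ln(1 + 74/n) = 3n · (74/n + O(1/n^2)) = 222 + O(1/n) → 222.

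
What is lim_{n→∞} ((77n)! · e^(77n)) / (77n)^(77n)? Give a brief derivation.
lim = ∞

Stirling: (77n)! ~ sqrt(2π·77n) · (77n/e)^(77n). Hence
  (77n)! · e^(77n) / (77n)^(77n) ~ sqrt(2π·77n) = sqrt(2π·77) · sqrt(n) → ∞.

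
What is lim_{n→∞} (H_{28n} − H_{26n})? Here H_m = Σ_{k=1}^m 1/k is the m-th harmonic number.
lim = ln(28/26) = ln(14/13)

Euler-Maclaurin gives H_m = ln m + γ + 1/(2m) + O(1/m^2). The γ and O(1/m) terms cancel in the difference:
  H_{28n} − H_{26n} = ln(28n) − ln(26n) + O(1/n) = ln(28/26) + O(1/n).
Hence the limit is ln(28/26) = ln(14/13).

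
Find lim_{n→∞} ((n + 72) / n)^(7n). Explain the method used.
lim = e^504

Rewrite as (1 + 72/n)^(7n). By the standard limit (1 + x/n)^n → e^x, we have (1 + 72/n)^n → e^72, and raising to the 7th power gives e^504.
More precisely, ln[(1 + 72/n)^(7n)] = 7n · ln(1 + 72/n) = 7n · (72/n + O(1/n^2)) = 504 + O(1/n) → 504.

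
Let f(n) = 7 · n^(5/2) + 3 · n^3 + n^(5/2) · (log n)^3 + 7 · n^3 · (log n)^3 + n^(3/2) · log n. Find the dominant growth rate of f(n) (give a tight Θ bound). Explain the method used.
f(n) ∈ Θ(n^3 · (log n)^3)

Compare the terms by growth order. For large n, n^a · (log n)^b dominates n^a' · (log n)^b' iff a > a', or (a = a' and b > b'). Ranking the 5 terms shows the dominant one is 7 · n^3 · (log n)^3. Hence f(n) ∈ Θ(n^3 · (log n)^3).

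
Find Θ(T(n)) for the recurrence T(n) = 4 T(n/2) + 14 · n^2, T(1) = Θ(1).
T(n) = Θ(n^2 log n)

log_2 4 = 2, and f(n) = 14 · n^2 = Θ(n^(log_2 4)). This is Case 2 of the master theorem: T(n) = Θ(f(n) · log n) = Θ(n^2 log n).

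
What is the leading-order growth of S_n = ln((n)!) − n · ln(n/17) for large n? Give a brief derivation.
S_n ~ n · (ln 17 − 1) + O(ln n)

Stirling: ln((n)!) = n ln(n) − n + O(ln n).
  S_n = n ln(n) − n − n ln(n/17) + O(ln n)
      = n ln(n) − n ln n + n ln 17 − n + O(ln n)
      = n ln 17 − n + O(ln n)
      = n (ln 17 − 1) + O(ln n).
Numerically ln(17) − 1 ≈ 1.8332.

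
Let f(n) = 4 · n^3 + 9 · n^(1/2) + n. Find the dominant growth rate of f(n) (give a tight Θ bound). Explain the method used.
f(n) ∈ Θ(n^3)

Compare the terms by growth order. For large n, n^a · (log n)^b dominates n^a' · (log n)^b' iff a > a', or (a = a' and b > b'). Ranking the 3 terms shows the dominant one is 4 · n^3. Hence f(n) ∈ Θ(n^3).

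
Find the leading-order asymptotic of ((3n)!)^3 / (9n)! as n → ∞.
((3n)!)^3/(9n)! ~ ((2π·3n)^(2/2) / sqrt(3)) · 3^(−3·3n)  →  0

Write N = 3n. Stirling: N! ~ sqrt(2π N)(N/e)^N and (3N)! ~ sqrt(2π·3N)·(3N/e)^(3N).
  (N!)^3/(3N)! ~ (2π N)^(3/2) (N/e)^(3N) / [sqrt(2π·3N) (3N/e)^(3N)]
     = (2π N)^(3/2) / sqrt(2π·3N) · (N/(3N))^(3N)
     = (2π N)^((3−1)/2) / sqrt(3) · 3^(−3N).
Since 3^3 > 1, the factor 3^(−3N) decays exponentially, so the ratio → 0. Substituting N = 3n gives the stated form.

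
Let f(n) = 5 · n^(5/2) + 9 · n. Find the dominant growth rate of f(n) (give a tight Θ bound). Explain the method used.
f(n) ∈ Θ(n^(5/2))

Compare the terms by growth order. For large n, n^a · (log n)^b dominates n^a' · (log n)^b' iff a > a', or (a = a' and b > b'). Ranking the 2 terms shows the dominant one is 5 · n^(5/2). Hence f(n) ∈ Θ(n^(5/2)).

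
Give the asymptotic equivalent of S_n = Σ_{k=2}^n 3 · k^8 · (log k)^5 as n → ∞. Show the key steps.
S_n ~ n^9 · (log n)^5 / 3

By integral comparison, S_n = ∫_1^n 3 · x^8 · (log x)^5 dx + O(n^8 · (log n)^5). For the integral, the leading term of ∫_1^n x^8 (log x)^5 dx is n^9/9 · (log n)^5 (by repeated integration by parts; each step lowers the log-exponent and produces a relatively O(1/log n) correction). Hence S_n ~ n^9 · (log n)^5 / 3.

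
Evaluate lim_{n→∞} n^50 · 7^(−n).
lim = 0

Exponentials with base > 1 dominate every fixed polynomial: for any fixed c, n^c / 7^n → 0 as n → ∞ (e.g. by the ratio test, or by writing 7^n = e^(n ln 7) and noting e^(n ln 7) / n^c → ∞). Hence n^50 · 7^(−n) = n^50 / 7^n → 0.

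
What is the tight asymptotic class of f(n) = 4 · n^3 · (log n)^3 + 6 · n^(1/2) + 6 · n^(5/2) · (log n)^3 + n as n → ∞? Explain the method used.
f(n) ∈ Θ(n^3 · (log n)^3)

Compare the terms by growth order. For large n, n^a · (log n)^b dominates n^a' · (log n)^b' iff a > a', or (a = a' and b > b'). Ranking the 4 terms shows the dominant one is 4 · n^3 · (log n)^3. Hence f(n) ∈ Θ(n^3 · (log n)^3).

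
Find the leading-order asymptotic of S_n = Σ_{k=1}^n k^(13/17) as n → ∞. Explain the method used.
S_n ~ (17/30) · n^(30/17)

Integral comparison: Σ_{k=1}^n k^(13/17) = ∫_0^n x^(13/17) dx + O(n^(13/17)). The integral is n^(1 + 13/17) / (1 + 13/17) = n^((13+17)/17) / ((13+17)/17) = (17/30) · n^(30/17).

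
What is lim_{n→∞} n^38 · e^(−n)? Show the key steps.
lim = 0

Exponentials with base > 1 dominate every fixed polynomial: for any fixed c, n^c / e^n → 0 as n → ∞ (e.g. by the ratio test, or since e^n grows faster than any power of n). Hence n^38 · e^(−n) = n^38 / e^n → 0.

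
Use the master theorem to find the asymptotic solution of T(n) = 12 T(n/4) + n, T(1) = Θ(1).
T(n) = Θ(n^(log_4 12))

Master theorem: compare f(n) = n to n^(log_4 12) where log_4 12 ≈ 1.792. Since 1 < log_4 12, we have f(n) = O(n^(log_4 12 − ε)) for some ε > 0 — Case 1. Hence T(n) = Θ(n^(log_4 12)).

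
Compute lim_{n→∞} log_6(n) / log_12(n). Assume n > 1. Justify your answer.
lim = ln(12) / ln(6) = log_6(12)

Change of base: log_6(n) = ln n / ln 6 and log_12(n) = ln n / ln 12. The ratio is (ln n / ln 6) · (ln 12 / ln n) = ln 12 / ln 6, a constant independent of n. So the limit is ln 12 / ln 6 = log_6(12).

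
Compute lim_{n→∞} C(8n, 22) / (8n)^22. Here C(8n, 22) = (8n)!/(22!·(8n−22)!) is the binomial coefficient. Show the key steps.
lim = 1/22! = 1/1124000727777607680000

With N = 8n → ∞: C(N, 22) / N^22 = [N(N−1)…(N−21)] / (22! · N^22) = (1/22!) · 1 · (1 − 1/(8n)) · … · (1 − 21/(8n)). Each factor → 1 as N → ∞, so the limit is 1/22! = 1/1124000727777607680000.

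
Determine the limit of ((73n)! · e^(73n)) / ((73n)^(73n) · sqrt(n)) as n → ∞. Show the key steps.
lim = sqrt(2π·73)

Stirling: (73n)! ~ sqrt(2π·73n) · (73n/e)^(73n). Hence
  (73n)! · e^(73n) / (73n)^(73n) ~ sqrt(2π·73n).
Dividing by sqrt(n): sqrt(2π·73n) / sqrt(n) = sqrt(2π·73) · n^((1−1)/2), so the limit is sqrt(2π·73).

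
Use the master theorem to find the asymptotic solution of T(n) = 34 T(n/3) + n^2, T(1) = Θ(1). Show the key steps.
T(n) = Θ(n^(log_3 34))

Master theorem: compare f(n) = n^2 to n^(log_3 34) where log_3 34 ≈ 3.210. Since 2 < log_3 34, we have f(n) = O(n^(log_3 34 − ε)) for some ε > 0 — Case 1. Hence T(n) = Θ(n^(log_3 34)).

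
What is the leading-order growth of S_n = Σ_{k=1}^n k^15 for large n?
S_n ~ n^16 / 16

By integral comparison (Euler-Maclaurin), Σ_{k=1}^n k^15 = ∫_0^n x^15 dx + O(n^15) = n^16/16 + O(n^15). (Equivalently, Faulhaber's formula gives the same leading term.)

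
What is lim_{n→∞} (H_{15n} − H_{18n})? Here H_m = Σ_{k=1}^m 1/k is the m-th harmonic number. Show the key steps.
lim = ln(15/18) = ln(5/6)

Euler-Maclaurin gives H_m = ln m + γ + 1/(2m) + O(1/m^2). The γ and O(1/m) terms cancel in the difference:
  H_{15n} − H_{18n} = ln(15n) − ln(18n) + O(1/n) = ln(15/18) + O(1/n).
Hence the limit is ln(15/18) = ln(5/6).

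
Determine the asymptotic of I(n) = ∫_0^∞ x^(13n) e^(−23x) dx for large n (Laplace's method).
I(n) ~ (sqrt(2π·13n) / 23) · (13n/(23e))^(13n)

Write the integrand as exp(13n ln x − 23x) and set f(x) = 13n ln x − 23x. Then f'(x) = 13n/x − 23 = 0 at x* = 13n/23, and f''(x*) = −13n/x*^2 = −23^2/(13n). Laplace's method (interior maximum) gives
  I(n) ~ e^(f(x*)) · sqrt(2π / |f''(x*)|)
        = exp(13n ln(13n/23) − 13n) · sqrt(2π · 13n / 23^2)
        = (13n/23)^(13n) e^(−13n) · sqrt(2π·13n) / 23
        = (sqrt(2π·13n) / 23) · (13n/(23e))^(13n).
This matches Γ(13n+1)/23^(13n+1) with Stirling applied to Γ.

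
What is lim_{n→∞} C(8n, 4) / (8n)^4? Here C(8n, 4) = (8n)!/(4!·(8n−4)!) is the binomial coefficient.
lim = 1/4! = 1/24

With N = 8n → ∞: C(N, 4) / N^4 = [N(N−1)…(N−3)] / (4! · N^4) = (1/4!) · 1 · (1 − 1/(8n)) · (1 − 2/(8n)) · (1 − 3/(8n)). Each factor → 1 as N → ∞, so the limit is 1/4! = 1/24.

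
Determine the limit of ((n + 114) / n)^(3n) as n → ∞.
lim = e^342

Rewrite as (1 + 114/n)^(3n). By the standard limit (1 + x/n)^n → e^x, we have (1 + 114/n)^n → e^114, and raising to the 3rd power gives e^342.
More precisely, ln[(1 + 114/n)^(3n)] = 3n · ln(1 + 114/n) = 3n · (114/n + O(1/n^2)) = 342 + O(1/n) → 342.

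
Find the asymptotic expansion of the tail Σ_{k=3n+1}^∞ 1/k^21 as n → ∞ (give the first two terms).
Σ_{k>3n} 1/k^21 = 1/(20 · (3n)^20) − 1/(2 · (3n)^21) + O(1/(3n)^22)

Compare to the integral: ∫_{3n}^∞ x^(−21) dx = [−x^(−20)/20]_{3n}^∞ = 1/((21−1)·(3n)^20). The Euler-Maclaurin correction adds −f(3n)/2 = −1/(2·(3n)^21). Euler-Maclaurin then gives
  Σ_{k>3n} 1/k^21 = ∫_{3n}^∞ dx/x^21 − 1/(2·(3n)^21) + O(1/(3n)^22).
(Equivalently this is ζ(21) − Σ_{k≤3n} 1/k^21.)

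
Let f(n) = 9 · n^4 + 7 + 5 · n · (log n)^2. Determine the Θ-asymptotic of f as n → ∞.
f(n) ∈ Θ(n^4)

Compare the terms by growth order. For large n, n^a · (log n)^b dominates n^a' · (log n)^b' iff a > a', or (a = a' and b > b'). Ranking the 3 terms shows the dominant one is 9 · n^4. Hence f(n) ∈ Θ(n^4).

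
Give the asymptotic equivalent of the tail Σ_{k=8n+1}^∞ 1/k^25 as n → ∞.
Σ_{k>8n} 1/k^25 ~ 1/(24 · (8n)^24)

Compare to the integral: ∫_{8n}^∞ x^(−25) dx = [−x^(−24)/24]_{8n}^∞ = 1/((25−1)·(8n)^24). Euler-Maclaurin then gives
  Σ_{k>8n} 1/k^25 = ∫_{8n}^∞ dx/x^25 − 1/(2·(8n)^25) + O(1/(8n)^26).
(Equivalently this is ζ(25) − Σ_{k≤8n} 1/k^25.)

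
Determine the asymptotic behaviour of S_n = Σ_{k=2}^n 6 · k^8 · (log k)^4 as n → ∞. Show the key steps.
S_n ~ 2 · n^9 · (log n)^4 / 3

By integral comparison, S_n = ∫_1^n 6 · x^8 · (log x)^4 dx + O(n^8 · (log n)^4). For the integral, the leading term of ∫_1^n x^8 (log x)^4 dx is n^9/9 · (log n)^4 (by repeated integration by parts; each step lowers the log-exponent and produces a relatively O(1/log n) correction). Hence S_n ~ 2 · n^9 · (log n)^4 / 3.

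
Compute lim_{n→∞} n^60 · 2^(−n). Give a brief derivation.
lim = 0

Exponentials with base > 1 dominate every fixed polynomial: for any fixed c, n^c / 2^n → 0 as n → ∞ (e.g. by the ratio test, or by writing 2^n = e^(n ln 2) and noting e^(n ln 2) / n^c → ∞). Hence n^60 · 2^(−n) = n^60 / 2^n → 0.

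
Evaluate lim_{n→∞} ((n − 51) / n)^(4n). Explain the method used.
lim = e^(−204)

Rewrite as (1 − 51/n)^(4n). By the standard limit (1 + x/n)^n → e^x, we have (1 − 51/n)^n → e^(−51), and raising to the 4th power gives e^(−204).
More precisely, ln[(1 − 51/n)^(4n)] = 4n · ln(1 − 51/n) = 4n · (-51/n + O(1/n^2)) = -204 + O(1/n) → -204.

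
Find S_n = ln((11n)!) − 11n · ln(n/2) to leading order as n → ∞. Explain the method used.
S_n ~ 11n · (ln 22 − 1) + O(ln n)

Stirling: ln((11n)!) = 11n ln(11n) − 11n + O(ln n).
  S_n = 11n ln(11n) − 11n − 11n ln(n/2) + O(ln n)
      = 11n ln(11n) − 11n ln n + 11n ln 2 − 11n + O(ln n)
      = 11n ln 11 + 11n ln 2 − 11n + O(ln n)
      = 11n (ln 22 − 1) + O(ln n).
Numerically ln(22) − 1 ≈ 2.0910.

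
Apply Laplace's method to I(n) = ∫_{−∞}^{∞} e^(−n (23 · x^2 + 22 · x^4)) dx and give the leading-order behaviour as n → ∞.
I(n) ~ sqrt(π/(23n))

φ(x) = 23 · x^2 + 22 · x^4 has its unique global minimum at x* = 0 (since φ'(x) = 46x + 88x^3 = 0 only at x = 0 for real x with both coefficients positive, and φ → ∞ as |x| → ∞). At x* = 0, φ(0) = 0 and φ''(0) = 46. Laplace's method then gives
  I(n) ~ sqrt(2π / (n · φ''(0))) · e^(−n φ(0)) = sqrt(2π / (46n)) = sqrt(π/(23n)).
The 22 · x^4 term contributes only at subleading order (an O(1/n) relative correction).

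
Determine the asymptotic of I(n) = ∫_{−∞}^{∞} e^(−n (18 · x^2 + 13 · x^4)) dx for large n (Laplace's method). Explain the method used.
I(n) ~ sqrt(π/(18n))

φ(x) = 18 · x^2 + 13 · x^4 has its unique global minimum at x* = 0 (since φ'(x) = 36x + 52x^3 = 0 only at x = 0 for real x with both coefficients positive, and φ → ∞ as |x| → ∞). At x* = 0, φ(0) = 0 and φ''(0) = 36. Laplace's method then gives
  I(n) ~ sqrt(2π / (n · φ''(0))) · e^(−n φ(0)) = sqrt(2π / (36n)) = sqrt(π/(18n)).
The 13 · x^4 term contributes only at subleading order (an O(1/n) relative correction).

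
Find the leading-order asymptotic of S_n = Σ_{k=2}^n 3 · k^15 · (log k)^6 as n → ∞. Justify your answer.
S_n ~ 3 · n^16 · (log n)^6 / 16

By integral comparison, S_n = ∫_1^n 3 · x^15 · (log x)^6 dx + O(n^15 · (log n)^6). For the integral, the leading term of ∫_1^n x^15 (log x)^6 dx is n^16/16 · (log n)^6 (by repeated integration by parts; each step lowers the log-exponent and produces a relatively O(1/log n) correction). Hence S_n ~ 3 · n^16 · (log n)^6 / 16.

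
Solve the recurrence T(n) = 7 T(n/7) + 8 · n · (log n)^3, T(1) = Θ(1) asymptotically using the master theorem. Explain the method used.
T(n) = Θ(n · (log n)^4)

Here log_7 7 = 1 and f(n) = 8 · n · (log n)^3 = Θ(n^(log_7 7) · (log n)^3). This is the extended Case 2 of the master theorem (f matches the critical exponent up to log factors), giving T(n) = Θ(n^(log_7 7) · (log n)^(3+1)) = Θ(n · (log n)^4).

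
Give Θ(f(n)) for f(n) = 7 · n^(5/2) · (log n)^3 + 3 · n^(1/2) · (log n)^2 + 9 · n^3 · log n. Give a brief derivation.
f(n) ∈ Θ(n^3 · log n)

Compare the terms by growth order. For large n, n^a · (log n)^b dominates n^a' · (log n)^b' iff a > a', or (a = a' and b > b'). Ranking the 3 terms shows the dominant one is 9 · n^3 · log n. Hence f(n) ∈ Θ(n^3 · log n).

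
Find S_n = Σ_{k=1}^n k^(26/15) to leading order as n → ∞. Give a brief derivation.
S_n ~ (15/41) · n^(41/15)

Integral comparison: Σ_{k=1}^n k^(26/15) = ∫_0^n x^(26/15) dx + O(n^(26/15)). The integral is n^(1 + 26/15) / (1 + 26/15) = n^((26+15)/15) / ((26+15)/15) = (15/41) · n^(41/15).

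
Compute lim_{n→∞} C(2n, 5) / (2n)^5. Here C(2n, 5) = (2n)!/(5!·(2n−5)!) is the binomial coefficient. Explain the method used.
lim = 1/5! = 1/120

With N = 2n → ∞: C(N, 5) / N^5 = [N(N−1)…(N−4)] / (5! · N^5) = (1/5!) · 1 · (1 − 1/(2n)) · (1 − 2/(2n)) · (1 − 3/(2n)) · (1 − 4/(2n)). Each factor → 1 as N → ∞, so the limit is 1/5! = 1/120.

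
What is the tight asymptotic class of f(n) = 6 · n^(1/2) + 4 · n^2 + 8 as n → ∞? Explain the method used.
f(n) ∈ Θ(n^2)

Compare the terms by growth order. For large n, n^a · (log n)^b dominates n^a' · (log n)^b' iff a > a', or (a = a' and b > b'). Ranking the 3 terms shows the dominant one is 4 · n^2. Hence f(n) ∈ Θ(n^2).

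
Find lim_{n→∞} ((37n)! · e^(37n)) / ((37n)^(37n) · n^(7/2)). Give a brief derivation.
lim = 0

Stirling: (37n)! ~ sqrt(2π·37n) · (37n/e)^(37n). Hence
  (37n)! · e^(37n) / (37n)^(37n) ~ sqrt(2π·37n).
Dividing by n^(7/2): sqrt(2π·37n) / n^(7/2) = sqrt(2π·37) · n^((1−7)/2), so the expression behaves like sqrt(2π·37) · n^((1−7)/2) → 0.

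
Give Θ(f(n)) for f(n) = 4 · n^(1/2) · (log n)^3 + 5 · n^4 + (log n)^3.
f(n) ∈ Θ(n^4)

Compare the terms by growth order. For large n, n^a · (log n)^b dominates n^a' · (log n)^b' iff a > a', or (a = a' and b > b'). Ranking the 3 terms shows the dominant one is 5 · n^4. Hence f(n) ∈ Θ(n^4).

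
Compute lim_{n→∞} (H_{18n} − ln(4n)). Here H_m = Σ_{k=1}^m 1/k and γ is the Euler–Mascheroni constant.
lim = ln(9/2) + γ

By Euler-Maclaurin, H_m = ln m + γ + O(1/m). So
  H_{18n} − ln(4n) = ln(18n) + γ − ln(4n) + O(1/n)
                       = ln(18/4) + γ + O(1/n).
Hence the limit is ln(18/4) + γ (= ln(9/2)).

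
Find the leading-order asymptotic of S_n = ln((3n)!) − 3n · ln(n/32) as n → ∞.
S_n ~ 3n · (ln 96 − 1) + O(ln n)

Stirling: ln((3n)!) = 3n ln(3n) − 3n + O(ln n).
  S_n = 3n ln(3n) − 3n − 3n ln(n/32) + O(ln n)
      = 3n ln(3n) − 3n ln n + 3n ln 32 − 3n + O(ln n)
      = 3n ln 3 + 3n ln 32 − 3n + O(ln n)
      = 3n (ln 96 − 1) + O(ln n).
Numerically ln(96) − 1 ≈ 3.5643.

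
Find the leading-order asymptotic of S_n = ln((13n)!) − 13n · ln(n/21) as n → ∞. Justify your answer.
S_n ~ 13n · (ln 273 − 1) + O(ln n)

Stirling: ln((13n)!) = 13n ln(13n) − 13n + O(ln n).
  S_n = 13n ln(13n) − 13n − 13n ln(n/21) + O(ln n)
      = 13n ln(13n) − 13n ln n + 13n ln 21 − 13n + O(ln n)
      = 13n ln 13 + 13n ln 21 − 13n + O(ln n)
      = 13n (ln 273 − 1) + O(ln n).
Numerically ln(273) − 1 ≈ 4.6095.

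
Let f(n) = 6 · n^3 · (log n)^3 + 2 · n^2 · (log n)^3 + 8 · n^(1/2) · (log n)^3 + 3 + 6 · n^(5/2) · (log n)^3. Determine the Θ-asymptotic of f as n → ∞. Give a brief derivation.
f(n) ∈ Θ(n^3 · (log n)^3)

Compare the terms by growth order. For large n, n^a · (log n)^b dominates n^a' · (log n)^b' iff a > a', or (a = a' and b > b'). Ranking the 5 terms shows the dominant one is 6 · n^3 · (log n)^3. Hence f(n) ∈ Θ(n^3 · (log n)^3).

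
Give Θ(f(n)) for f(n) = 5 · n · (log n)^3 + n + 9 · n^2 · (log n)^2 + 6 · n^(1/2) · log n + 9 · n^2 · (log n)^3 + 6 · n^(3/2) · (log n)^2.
f(n) ∈ Θ(n^2 · (log n)^3)

Compare the terms by growth order. For large n, n^a · (log n)^b dominates n^a' · (log n)^b' iff a > a', or (a = a' and b > b'). Ranking the 6 terms shows the dominant one is 9 · n^2 · (log n)^3. Hence f(n) ∈ Θ(n^2 · (log n)^3).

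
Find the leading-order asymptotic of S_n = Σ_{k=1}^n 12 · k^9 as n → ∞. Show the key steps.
S_n ~ 6 · n^10 / 5

By integral comparison (Euler-Maclaurin), Σ_{k=1}^n 12 · k^9 = 12 · ∫_0^n x^9 dx + O(n^9) = 12 · n^10/10 = 6 · n^10 / 5 + O(n^9). (Equivalently, Faulhaber's formula gives the same leading term.)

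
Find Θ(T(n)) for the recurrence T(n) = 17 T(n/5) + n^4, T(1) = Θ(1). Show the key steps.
T(n) = Θ(n^4)

log_5 17 ≈ 1.760. f(n) = n^4 dominates n^(log_5 17) since 4 > 1.760, and the regularity condition a·f(n/b) = 17·(n/5)^4 = (17/625)·n^4 ≤ c·f(n) holds with c = 17/625 ≈ 0.0272 < 1. So this is Case 3: T(n) = Θ(f(n)) = Θ(n^4).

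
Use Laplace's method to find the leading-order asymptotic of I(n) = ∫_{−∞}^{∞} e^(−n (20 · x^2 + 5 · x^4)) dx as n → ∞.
I(n) ~ sqrt(π/(20n))

φ(x) = 20 · x^2 + 5 · x^4 has its unique global minimum at x* = 0 (since φ'(x) = 40x + 20x^3 = 0 only at x = 0 for real x with both coefficients positive, and φ → ∞ as |x| → ∞). At x* = 0, φ(0) = 0 and φ''(0) = 40. Laplace's method then gives
  I(n) ~ sqrt(2π / (n · φ''(0))) · e^(−n φ(0)) = sqrt(2π / (40n)) = sqrt(π/(20n)).
The 5 · x^4 term contributes only at subleading order (an O(1/n) relative correction).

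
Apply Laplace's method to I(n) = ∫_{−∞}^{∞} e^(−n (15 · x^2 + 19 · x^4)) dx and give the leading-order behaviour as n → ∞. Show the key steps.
I(n) ~ sqrt(π/(15n))

φ(x) = 15 · x^2 + 19 · x^4 has its unique global minimum at x* = 0 (since φ'(x) = 30x + 76x^3 = 0 only at x = 0 for real x with both coefficients positive, and φ → ∞ as |x| → ∞). At x* = 0, φ(0) = 0 and φ''(0) = 30. Laplace's method then gives
  I(n) ~ sqrt(2π / (n · φ''(0))) · e^(−n φ(0)) = sqrt(2π / (30n)) = sqrt(π/(15n)).
The 19 · x^4 term contributes only at subleading order (an O(1/n) relative correction).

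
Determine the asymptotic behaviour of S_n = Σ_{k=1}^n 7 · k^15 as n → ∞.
S_n ~ 7 · n^16 / 16

By integral comparison (Euler-Maclaurin), Σ_{k=1}^n 7 · k^15 = 7 · ∫_0^n x^15 dx + O(n^15) = 7 · n^16/16 + O(n^15). (Equivalently, Faulhaber's formula gives the same leading term.)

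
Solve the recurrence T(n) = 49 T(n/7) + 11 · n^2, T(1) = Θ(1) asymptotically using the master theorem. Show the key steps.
T(n) = Θ(n^2 log n)

log_7 49 = 2, and f(n) = 11 · n^2 = Θ(n^(log_7 49)). This is Case 2 of the master theorem: T(n) = Θ(f(n) · log n) = Θ(n^2 log n).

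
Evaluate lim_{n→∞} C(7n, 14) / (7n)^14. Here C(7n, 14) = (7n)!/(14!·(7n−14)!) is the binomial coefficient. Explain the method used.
lim = 1/14! = 1/87178291200

With N = 7n → ∞: C(N, 14) / N^14 = [N(N−1)…(N−13)] / (14! · N^14) = (1/14!) · 1 · (1 − 1/(7n)) · … · (1 − 13/(7n)). Each factor → 1 as N → ∞, so the limit is 1/14! = 1/87178291200.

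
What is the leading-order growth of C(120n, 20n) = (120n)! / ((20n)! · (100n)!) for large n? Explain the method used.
C(120n, 20n) ~ (46656/3125)^(20n) · sqrt(3/(5π·20n))

Write N = 20n. Apply Stirling to each factorial:
  (6N)! ~ sqrt(2π·6N) · (6N/e)^(6N),
  N! ~ sqrt(2π N) · (N/e)^N,
  (5N)! ~ sqrt(2π·5N) · (5N/e)^(5N).
The exponential factors combine to (6N)^(6N) / (N^N · (5N)^(5N)) = 6^(6N)/5^(5N) = (6^6/5^5)^N = (46656/3125)^N.
The square-root prefactors combine to sqrt(2π·6N) / (sqrt(2π N)·sqrt(2π·5N)) = sqrt(6 / (2π·5·N)) = sqrt(3/(5π·20n)).
Substituting N = 20n: C(120n, 20n) ~ (46656/3125)^(20n) · sqrt(3/(5π·20n)).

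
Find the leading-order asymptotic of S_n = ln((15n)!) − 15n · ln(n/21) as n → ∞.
S_n ~ 15n · (ln 315 − 1) + O(ln n)

Stirling: ln((15n)!) = 15n ln(15n) − 15n + O(ln n).
  S_n = 15n ln(15n) − 15n − 15n ln(n/21) + O(ln n)
      = 15n ln(15n) − 15n ln n + 15n ln 21 − 15n + O(ln n)
      = 15n ln 15 + 15n ln 21 − 15n + O(ln n)
      = 15n (ln 315 − 1) + O(ln n).
Numerically ln(315) − 1 ≈ 4.7526.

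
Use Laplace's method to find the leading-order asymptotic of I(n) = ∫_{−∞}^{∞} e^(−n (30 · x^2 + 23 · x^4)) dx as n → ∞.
I(n) ~ sqrt(π/(30n))

φ(x) = 30 · x^2 + 23 · x^4 has its unique global minimum at x* = 0 (since φ'(x) = 60x + 92x^3 = 0 only at x = 0 for real x with both coefficients positive, and φ → ∞ as |x| → ∞). At x* = 0, φ(0) = 0 and φ''(0) = 60. Laplace's method then gives
  I(n) ~ sqrt(2π / (n · φ''(0))) · e^(−n φ(0)) = sqrt(2π / (60n)) = sqrt(π/(30n)).
The 23 · x^4 term contributes only at subleading order (an O(1/n) relative correction).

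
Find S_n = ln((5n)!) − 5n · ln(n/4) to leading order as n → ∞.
S_n ~ 5n · (ln 20 − 1) + O(ln n)

Stirling: ln((5n)!) = 5n ln(5n) − 5n + O(ln n).
  S_n = 5n ln(5n) − 5n − 5n ln(n/4) + O(ln n)
      = 5n ln(5n) − 5n ln n + 5n ln 4 − 5n + O(ln n)
      = 5n ln 5 + 5n ln 4 − 5n + O(ln n)
      = 5n (ln 20 − 1) + O(ln n).
Numerically ln(20) − 1 ≈ 1.9957.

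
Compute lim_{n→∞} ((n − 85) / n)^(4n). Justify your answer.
lim = e^(−340)

Rewrite as (1 − 85/n)^(4n). By the standard limit (1 + x/n)^n → e^x, we have (1 − 85/n)^n → e^(−85), and raising to the 4th power gives e^(−340).
More precisely, ln[(1 − 85/n)^(4n)] = 4n · ln(1 − 85/n) = 4n · (-85/n + O(1/n^2)) = -340 + O(1/n) → -340.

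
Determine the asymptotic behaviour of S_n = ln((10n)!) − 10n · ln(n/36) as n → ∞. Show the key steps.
S_n ~ 10n · (ln 360 − 1) + O(ln n)

Stirling: ln((10n)!) = 10n ln(10n) − 10n + O(ln n).
  S_n = 10n ln(10n) − 10n − 10n ln(n/36) + O(ln n)
      = 10n ln(10n) − 10n ln n + 10n ln 36 − 10n + O(ln n)
      = 10n ln 10 + 10n ln 36 − 10n + O(ln n)
      = 10n (ln 360 − 1) + O(ln n).
Numerically ln(360) − 1 ≈ 4.8861.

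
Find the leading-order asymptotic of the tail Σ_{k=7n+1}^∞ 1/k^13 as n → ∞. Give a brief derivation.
Σ_{k>7n} 1/k^13 ~ 1/(12 · (7n)^12)

Compare to the integral: ∫_{7n}^∞ x^(−13) dx = [−x^(−12)/12]_{7n}^∞ = 1/((13−1)·(7n)^12). Euler-Maclaurin then gives
  Σ_{k>7n} 1/k^13 = ∫_{7n}^∞ dx/x^13 − 1/(2·(7n)^13) + O(1/(7n)^14).
(Equivalently this is ζ(13) − Σ_{k≤7n} 1/k^13.)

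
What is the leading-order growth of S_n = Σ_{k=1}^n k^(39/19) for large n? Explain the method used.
S_n ~ (19/58) · n^(58/19)

Integral comparison: Σ_{k=1}^n k^(39/19) = ∫_0^n x^(39/19) dx + O(n^(39/19)). The integral is n^(1 + 39/19) / (1 + 39/19) = n^((39+19)/19) / ((39+19)/19) = (19/58) · n^(58/19).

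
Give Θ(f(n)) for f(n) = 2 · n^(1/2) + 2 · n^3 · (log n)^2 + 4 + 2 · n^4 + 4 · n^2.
f(n) ∈ Θ(n^4)

Compare the terms by growth order. For large n, n^a · (log n)^b dominates n^a' · (log n)^b' iff a > a', or (a = a' and b > b'). Ranking the 5 terms shows the dominant one is 2 · n^4. Hence f(n) ∈ Θ(n^4).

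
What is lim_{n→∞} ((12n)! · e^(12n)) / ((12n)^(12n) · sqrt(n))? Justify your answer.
lim = sqrt(2π·12)

Stirling: (12n)! ~ sqrt(2π·12n) · (12n/e)^(12n). Hence
  (12n)! · e^(12n) / (12n)^(12n) ~ sqrt(2π·12n).
Dividing by sqrt(n): sqrt(2π·12n) / sqrt(n) = sqrt(2π·12) · n^((1−1)/2), so the limit is sqrt(2π·12).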